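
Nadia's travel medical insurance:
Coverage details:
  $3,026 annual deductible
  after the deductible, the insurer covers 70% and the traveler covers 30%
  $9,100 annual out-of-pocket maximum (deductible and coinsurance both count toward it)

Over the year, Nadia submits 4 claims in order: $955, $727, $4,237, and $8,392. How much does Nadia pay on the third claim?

$2,211.90

Claim 1 ($955): fully absorbed by the deductible. Traveler owes $955 (running OOP $955).
Claim 2 ($727): entire amount goes to the deductible. Traveler owes $727 (running OOP $1,682).
Claim 3 ($4,237): $1,344 finishes the deductible; $2,893 goes to coinsurance; traveler's 30% is $867.90. Traveler pays $2,211.90; OOP now $3,893.90.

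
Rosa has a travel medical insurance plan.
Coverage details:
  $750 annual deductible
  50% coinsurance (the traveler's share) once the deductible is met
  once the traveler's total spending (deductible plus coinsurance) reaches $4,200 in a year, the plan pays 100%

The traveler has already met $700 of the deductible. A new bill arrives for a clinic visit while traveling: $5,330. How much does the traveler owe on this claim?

$2,690

Remaining deductible: $750 − $700 = $50.
After the $50 deductible portion, $5,330 − $50 = $5,280 is subject to coinsurance.
Traveler's 50% share of $5,280 is $2,640.
So the traveler owes $50 + $2,640 = $2,690 before any cap.
Total out-of-pocket so far would be $700 + $2,690 = $3,390, below the $4,200 cap — no reduction.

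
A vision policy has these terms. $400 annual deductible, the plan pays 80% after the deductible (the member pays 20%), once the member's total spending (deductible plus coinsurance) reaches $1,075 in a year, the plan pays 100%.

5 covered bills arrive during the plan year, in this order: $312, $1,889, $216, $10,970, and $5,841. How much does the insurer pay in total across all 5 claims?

$18,153

Bill 1, $312: all of it applies to the deductible. Member pays $312; OOP now $312. Insurer: $312 − $312 = $0.
Bill 2, $1,889: $88 finishes the deductible; $1,801 goes to coinsurance; 20% of $1,801 = $360.20. Member owes $448.20 (running OOP $760.20). Insurer: $1,889 − $448.20 = $1,440.80.
Bill 3, $216: 20% coinsurance on $216 = $43.20. Member owes $43.20 (running OOP $803.40). Insurer: $216 − $43.20 = $172.80.
Bill 4, $10,970: 20% coinsurance on $10,970 = $2,194. That would push OOP to $2,997.40, over the $1,075 cap, so member pays $1,075 − $803.40 = $271.60. Plan pays $10,970 − $271.60 = $10,698.40.
Bill 5, $5,841: deductible already satisfied, so member's share is 20% × $5,841 = $1,168.20. That would push OOP to $2,243.20, over the $1,075 cap, so member pays $1,075 − $1,075 = $0. Insurer: $5,841 − $0 = $5,841.
Insurer total = bills − member's total = $19,228 − $1,075 = $18,153.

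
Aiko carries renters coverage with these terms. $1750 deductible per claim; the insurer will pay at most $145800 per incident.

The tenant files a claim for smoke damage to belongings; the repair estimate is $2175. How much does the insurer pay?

$425

Less the $1750 deductible: $2175 − $1750 = $425.
$425 is within the $145800 limit, so the insurer pays $425.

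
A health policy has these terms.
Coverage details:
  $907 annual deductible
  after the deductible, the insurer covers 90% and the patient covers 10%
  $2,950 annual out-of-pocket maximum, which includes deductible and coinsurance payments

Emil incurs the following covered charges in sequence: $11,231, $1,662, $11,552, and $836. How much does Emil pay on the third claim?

$844.40

Claim 1 — $11,231: $907 finishes the deductible; $10,324 goes to coinsurance; patient's 10% is $1,032.40. Cost to patient: $1,939.40. OOP to date $1,939.40.
Claim 2 — $1,662: deductible already satisfied, so patient's share is 10% × $1,662 = $166.20. Patient owes $166.20 (running OOP $2,105.60).
Claim 3 — $11,552: deductible already satisfied, so patient's share is 10% × $11,552 = $1,155.20. Adding that to $2,105.60 gives $3,260.80, past the $2,950 cap; patient pays only $2,950 − $2,105.60 = $844.40.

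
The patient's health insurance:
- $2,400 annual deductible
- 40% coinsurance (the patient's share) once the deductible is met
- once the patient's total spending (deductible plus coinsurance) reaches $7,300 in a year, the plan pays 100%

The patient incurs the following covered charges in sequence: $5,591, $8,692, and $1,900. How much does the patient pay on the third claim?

#1 ($5,591): $2,400 finishes the deductible; $3,191 goes to coinsurance; coinsurance $3,191 × 40% = $1,276.40. Patient pays $3,676.40; OOP now $3,676.40.
#2 ($8,692): 40% coinsurance on $8,692 = $3,476.80. Cost to patient: $3,476.80. OOP to date $7,153.20.
#3 ($1,900): 40% coinsurance on $1,900 = $760. OOP would hit $7,913.20 > $7,300, so the cap limits the patient to $7,300 − $7,153.20 = $146.80.

$146.80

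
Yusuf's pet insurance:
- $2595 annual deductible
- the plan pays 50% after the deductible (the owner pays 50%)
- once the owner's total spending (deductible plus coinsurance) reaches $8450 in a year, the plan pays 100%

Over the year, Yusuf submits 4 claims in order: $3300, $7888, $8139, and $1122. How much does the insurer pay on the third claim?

$6580.50

Claim 1 ($3300): $2595 finishes the deductible; $705 goes to coinsurance; 50% of $705 = $352.50. Owner pays $2947.50; OOP now $2947.50. Insurer: $3300 − $2947.50 = $352.50.
Claim 2 ($7888): 50% coinsurance on $7888 = $3944. Owner pays $3944; OOP now $6891.50. Insurer: $7888 − $3944 = $3944.
Claim 3 ($8139): deductible met; 50% of $8139 = $4069.50. OOP would hit $10961 > $8450, so the cap limits the owner to $8450 − $6891.50 = $1558.50. Plan pays $8139 − $1558.50 = $6580.50.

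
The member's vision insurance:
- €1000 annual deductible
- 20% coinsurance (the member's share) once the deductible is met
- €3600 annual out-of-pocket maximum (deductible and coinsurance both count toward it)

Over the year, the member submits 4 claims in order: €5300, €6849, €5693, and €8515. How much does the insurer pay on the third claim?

€5322.80

Claim 1 — €5300: €1000 finishes the deductible; €4300 goes to coinsurance; member's 20% is €860. Member owes €1860 (running OOP €1860). Insurer: €5300 − €1860 = €3440.
Claim 2 — €6849: deductible already satisfied, so member's share is 20% × €6849 = €1369.80. Member owes €1369.80 (running OOP €3229.80). Plan pays €6849 − €1369.80 = €5479.20.
Claim 3 — €5693: 20% coinsurance on €5693 = €1138.60. Adding that to €3229.80 gives €4368.40, past the €3600 cap; member pays only €3600 − €3229.80 = €370.20. Plan pays €5693 − €370.20 = €5322.80.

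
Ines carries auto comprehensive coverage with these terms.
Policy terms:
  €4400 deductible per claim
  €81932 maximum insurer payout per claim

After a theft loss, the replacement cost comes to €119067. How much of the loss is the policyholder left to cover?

Subtract the deductible: €119067 − €4400 = €114667.
Since €114667 > €81932, the payout is capped at €81932.
Policyholder's share is the uncovered remainder: €119067 − €81932 = €37135.

€37135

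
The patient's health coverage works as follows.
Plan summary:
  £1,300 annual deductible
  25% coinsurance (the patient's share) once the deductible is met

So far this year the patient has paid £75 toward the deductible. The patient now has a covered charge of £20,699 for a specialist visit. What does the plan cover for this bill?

£14,605.50

Deductible still to meet: £1,300 − £75 = £1,225.
That leaves £20,699 − £1,225 = £19,474 for coinsurance.
25% of £19,474 = £4,868.50 falls to the patient.
That puts the patient's cost at £1,225 + £4,868.50 = £6,093.50.
The insurer covers the remainder: £20,699 − £6,093.50 = £14,605.50.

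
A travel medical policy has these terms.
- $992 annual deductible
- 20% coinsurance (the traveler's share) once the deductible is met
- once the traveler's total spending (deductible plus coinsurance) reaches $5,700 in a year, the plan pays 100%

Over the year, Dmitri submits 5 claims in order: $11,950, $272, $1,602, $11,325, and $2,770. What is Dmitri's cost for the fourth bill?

$2,141.60

Claim 1 ($11,950): $992 finishes the deductible; $10,958 goes to coinsurance; traveler's 20% is $2,191.60. Cost to traveler: $3,183.60. OOP to date $3,183.60.
Claim 2 ($272): 20% coinsurance on $272 = $54.40. Traveler pays $54.40; OOP now $3,238.
Claim 3 ($1,602): deductible already satisfied, so traveler's share is 20% × $1,602 = $320.40. Traveler pays $320.40; OOP now $3,558.40.
Claim 4 ($11,325): 20% coinsurance on $11,325 = $2,265. That would push OOP to $5,823.40, over the $5,700 cap, so traveler pays $5,700 − $3,558.40 = $2,141.60.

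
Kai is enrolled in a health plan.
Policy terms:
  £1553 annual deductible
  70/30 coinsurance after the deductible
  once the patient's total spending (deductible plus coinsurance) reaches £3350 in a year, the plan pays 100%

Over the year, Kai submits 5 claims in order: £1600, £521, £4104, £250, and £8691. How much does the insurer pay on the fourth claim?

#1 (£1600): £1553 to deductible, leaving £47; 30% of £47 = £14.10. Patient owes £1567.10 (running OOP £1567.10). Insurer: £1600 − £1567.10 = £32.90.
#2 (£521): deductible already satisfied, so patient's share is 30% × £521 = £156.30. Patient owes £156.30 (running OOP £1723.40). Plan pays £521 − £156.30 = £364.70.
#3 (£4104): 30% coinsurance on £4104 = £1231.20. Patient pays £1231.20; OOP now £2954.60. Plan pays £4104 − £1231.20 = £2872.80.
#4 (£250): deductible already satisfied, so patient's share is 30% × £250 = £75. Cost to patient: £75. OOP to date £3029.60. Insurer: £250 − £75 = £175.

£175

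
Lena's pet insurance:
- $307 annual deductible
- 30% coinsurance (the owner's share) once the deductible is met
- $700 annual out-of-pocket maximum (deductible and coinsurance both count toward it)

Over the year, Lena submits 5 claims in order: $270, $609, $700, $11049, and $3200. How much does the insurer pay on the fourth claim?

$11037.60

Bill 1, $270: all of it applies to the deductible. Owner pays $270; OOP now $270. Insurer: $270 − $270 = $0.
Bill 2, $609: $37 to deductible, leaving $572; owner's 30% is $171.60. Owner pays $208.60; OOP now $478.60. Plan pays $609 − $208.60 = $400.40.
Bill 3, $700: deductible already satisfied, so owner's share is 30% × $700 = $210. Owner pays $210; OOP now $688.60. Plan pays $700 − $210 = $490.
Bill 4, $11049: 30% coinsurance on $11049 = $3314.70. OOP would hit $4003.30 > $700, so the cap limits the owner to $700 − $688.60 = $11.40. Insurer: $11049 − $11.40 = $11037.60.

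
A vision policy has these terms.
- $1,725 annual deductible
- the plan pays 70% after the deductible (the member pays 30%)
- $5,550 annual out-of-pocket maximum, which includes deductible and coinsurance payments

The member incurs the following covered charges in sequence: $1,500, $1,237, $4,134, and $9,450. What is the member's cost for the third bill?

$1,240.20

Claim 1 — $1,500: all of it applies to the deductible. Member pays $1,500; OOP now $1,500.
Claim 2 — $1,237: deductible takes $225, $1,012 remains; coinsurance $1,012 × 30% = $303.60. Member pays $528.60; OOP now $2,028.60.
Claim 3 — $4,134: deductible already satisfied, so member's share is 30% × $4,134 = $1,240.20. Member pays $1,240.20; OOP now $3,268.80.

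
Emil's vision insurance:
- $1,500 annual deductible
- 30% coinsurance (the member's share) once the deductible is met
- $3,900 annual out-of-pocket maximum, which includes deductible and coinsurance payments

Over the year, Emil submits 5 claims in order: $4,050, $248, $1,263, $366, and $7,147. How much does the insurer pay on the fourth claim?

Claim 1 ($4,050): deductible takes $1,500, $2,550 remains; coinsurance $2,550 × 30% = $765. Member pays $2,265; OOP now $2,265. Plan pays $4,050 − $2,265 = $1,785.
Claim 2 ($248): deductible met; 30% of $248 = $74.40. Cost to member: $74.40. OOP to date $2,339.40. Plan pays $248 − $74.40 = $173.60.
Claim 3 ($1,263): 30% coinsurance on $1,263 = $378.90. Member owes $378.90 (running OOP $2,718.30). Plan pays $1,263 − $378.90 = $884.10.
Claim 4 ($366): deductible already satisfied, so member's share is 30% × $366 = $109.80. Member pays $109.80; OOP now $2,828.10. Insurer: $366 − $109.80 = $256.20.

$256.20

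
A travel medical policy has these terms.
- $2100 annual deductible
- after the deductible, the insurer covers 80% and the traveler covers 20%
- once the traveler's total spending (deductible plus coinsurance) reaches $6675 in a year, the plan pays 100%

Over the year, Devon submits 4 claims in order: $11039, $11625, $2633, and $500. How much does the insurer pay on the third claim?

$2170.80

Bill 1, $11039: $2100 to deductible, leaving $8939; traveler's 20% is $1787.80. Cost to traveler: $3887.80. OOP to date $3887.80. Plan pays $11039 − $3887.80 = $7151.20.
Bill 2, $11625: 20% coinsurance on $11625 = $2325. Traveler pays $2325; OOP now $6212.80. Insurer: $11625 − $2325 = $9300.
Bill 3, $2633: deductible met; 20% of $2633 = $526.60. That would push OOP to $6739.40, over the $6675 cap, so traveler pays $6675 − $6212.80 = $462.20. Plan pays $2633 − $462.20 = $2170.80.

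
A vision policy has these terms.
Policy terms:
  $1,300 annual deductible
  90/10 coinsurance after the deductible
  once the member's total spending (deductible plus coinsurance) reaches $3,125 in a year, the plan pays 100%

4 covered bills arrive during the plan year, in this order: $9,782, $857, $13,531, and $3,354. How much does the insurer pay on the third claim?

Bill 1, $9,782: deductible takes $1,300, $8,482 remains; 10% of $8,482 = $848.20. Cost to member: $2,148.20. OOP to date $2,148.20. Plan pays $9,782 − $2,148.20 = $7,633.80.
Bill 2, $857: deductible already satisfied, so member's share is 10% × $857 = $85.70. Member pays $85.70; OOP now $2,233.90. Plan pays $857 − $85.70 = $771.30.
Bill 3, $13,531: deductible met; 10% of $13,531 = $1,353.10. OOP would hit $3,587 > $3,125, so the cap limits the member to $3,125 − $2,233.90 = $891.10. Plan pays $13,531 − $891.10 = $12,639.90.

$12,639.90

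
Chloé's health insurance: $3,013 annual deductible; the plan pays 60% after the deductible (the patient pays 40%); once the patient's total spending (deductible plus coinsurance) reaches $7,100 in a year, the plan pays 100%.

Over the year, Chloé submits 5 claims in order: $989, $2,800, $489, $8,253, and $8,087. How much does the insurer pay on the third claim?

$293.40

Claim 1 ($989): entire amount goes to the deductible. Patient pays $989; OOP now $989. Insurer: $989 − $989 = $0.
Claim 2 ($2,800): $2,024 finishes the deductible; $776 goes to coinsurance; patient's 40% is $310.40. Patient owes $2,334.40 (running OOP $3,323.40). Plan pays $2,800 − $2,334.40 = $465.60.
Claim 3 ($489): deductible already satisfied, so patient's share is 40% × $489 = $195.60. Patient owes $195.60 (running OOP $3,519). Insurer: $489 − $195.60 = $293.40.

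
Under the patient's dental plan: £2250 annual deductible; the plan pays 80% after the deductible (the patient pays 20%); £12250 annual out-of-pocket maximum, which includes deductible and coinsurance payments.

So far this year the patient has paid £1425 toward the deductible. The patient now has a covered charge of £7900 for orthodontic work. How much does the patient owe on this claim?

£1425 of the £2250 deductible is already met, leaving £825.
The remaining £7075 (= £7900 − £825) moves to coinsurance.
20% of £7075 = £1415 falls to the patient.
So the patient owes £825 + £1415 = £2240 before any cap.
Cumulative spending £1425 + £2240 = £3665 stays under the £12250 maximum.

£2240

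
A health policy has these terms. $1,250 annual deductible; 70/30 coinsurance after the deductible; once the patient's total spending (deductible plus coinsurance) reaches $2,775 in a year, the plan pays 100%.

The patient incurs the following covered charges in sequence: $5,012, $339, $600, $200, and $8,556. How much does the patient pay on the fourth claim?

Claim 1 ($5,012): deductible takes $1,250, $3,762 remains; patient's 30% is $1,128.60. Cost to patient: $2,378.60. OOP to date $2,378.60.
Claim 2 ($339): deductible already satisfied, so patient's share is 30% × $339 = $101.70. Cost to patient: $101.70. OOP to date $2,480.30.
Claim 3 ($600): deductible already satisfied, so patient's share is 30% × $600 = $180. Patient owes $180 (running OOP $2,660.30).
Claim 4 ($200): deductible already satisfied, so patient's share is 30% × $200 = $60. Patient owes $60 (running OOP $2,720.30).

$60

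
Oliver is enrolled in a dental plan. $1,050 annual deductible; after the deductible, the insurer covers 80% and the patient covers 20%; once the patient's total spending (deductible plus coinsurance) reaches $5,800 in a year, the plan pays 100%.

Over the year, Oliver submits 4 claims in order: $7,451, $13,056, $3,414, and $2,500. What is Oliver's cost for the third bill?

Bill 1, $7,451: deductible takes $1,050, $6,401 remains; coinsurance $6,401 × 20% = $1,280.20. Patient owes $2,330.20 (running OOP $2,330.20).
Bill 2, $13,056: 20% coinsurance on $13,056 = $2,611.20. Patient owes $2,611.20 (running OOP $4,941.40).
Bill 3, $3,414: 20% coinsurance on $3,414 = $682.80. Patient owes $682.80 (running OOP $5,624.20).

$682.80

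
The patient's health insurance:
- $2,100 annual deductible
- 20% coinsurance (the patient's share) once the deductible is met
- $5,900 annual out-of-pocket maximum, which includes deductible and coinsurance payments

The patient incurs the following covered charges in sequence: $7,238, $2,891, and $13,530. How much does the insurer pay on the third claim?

$11,335.80

Claim 1 ($7,238): $2,100 to deductible, leaving $5,138; patient's 20% is $1,027.60. Patient owes $3,127.60 (running OOP $3,127.60). Insurer: $7,238 − $3,127.60 = $4,110.40.
Claim 2 ($2,891): deductible already satisfied, so patient's share is 20% × $2,891 = $578.20. Patient owes $578.20 (running OOP $3,705.80). Insurer: $2,891 − $578.20 = $2,312.80.
Claim 3 ($13,530): deductible already satisfied, so patient's share is 20% × $13,530 = $2,706. Adding that to $3,705.80 gives $6,411.80, past the $5,900 cap; patient pays only $5,900 − $3,705.80 = $2,194.20. Plan pays $13,530 − $2,194.20 = $11,335.80.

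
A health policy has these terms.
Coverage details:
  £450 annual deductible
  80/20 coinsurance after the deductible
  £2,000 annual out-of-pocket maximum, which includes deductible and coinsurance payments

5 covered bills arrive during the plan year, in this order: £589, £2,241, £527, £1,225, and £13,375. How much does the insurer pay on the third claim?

Claim 1 — £589: £450 to deductible, leaving £139; coinsurance £139 × 20% = £27.80. Patient owes £477.80 (running OOP £477.80). Plan pays £589 − £477.80 = £111.20.
Claim 2 — £2,241: 20% coinsurance on £2,241 = £448.20. Cost to patient: £448.20. OOP to date £926. Insurer: £2,241 − £448.20 = £1,792.80.
Claim 3 — £527: 20% coinsurance on £527 = £105.40. Patient pays £105.40; OOP now £1,031.40. Insurer: £527 − £105.40 = £421.60.

£421.60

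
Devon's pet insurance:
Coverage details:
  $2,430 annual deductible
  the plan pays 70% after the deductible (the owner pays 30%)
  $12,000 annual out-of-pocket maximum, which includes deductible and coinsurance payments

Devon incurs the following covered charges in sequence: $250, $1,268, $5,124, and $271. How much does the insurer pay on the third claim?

Claim 1 ($250): all of it applies to the deductible. Owner pays $250; OOP now $250. Plan pays $250 − $250 = $0.
Claim 2 ($1,268): entire amount goes to the deductible. Owner pays $1,268; OOP now $1,518. Plan pays $1,268 − $1,268 = $0.
Claim 3 ($5,124): deductible takes $912, $4,212 remains; 30% of $4,212 = $1,263.60. Owner pays $2,175.60; OOP now $3,693.60. Plan pays $5,124 − $2,175.60 = $2,948.40.

$2,948.40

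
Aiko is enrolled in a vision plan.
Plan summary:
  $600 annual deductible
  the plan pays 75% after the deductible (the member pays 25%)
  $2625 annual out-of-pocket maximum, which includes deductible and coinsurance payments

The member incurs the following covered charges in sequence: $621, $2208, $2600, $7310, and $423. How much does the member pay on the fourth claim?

Claim 1 — $621: $600 finishes the deductible; $21 goes to coinsurance; member's 25% is $5.25. Cost to member: $605.25. OOP to date $605.25.
Claim 2 — $2208: deductible already satisfied, so member's share is 25% × $2208 = $552. Member pays $552; OOP now $1157.25.
Claim 3 — $2600: deductible already satisfied, so member's share is 25% × $2600 = $650. Member owes $650 (running OOP $1807.25).
Claim 4 — $7310: deductible already satisfied, so member's share is 25% × $7310 = $1827.50. Adding that to $1807.25 gives $3634.75, past the $2625 cap; member pays only $2625 − $1807.25 = $817.75.

$817.75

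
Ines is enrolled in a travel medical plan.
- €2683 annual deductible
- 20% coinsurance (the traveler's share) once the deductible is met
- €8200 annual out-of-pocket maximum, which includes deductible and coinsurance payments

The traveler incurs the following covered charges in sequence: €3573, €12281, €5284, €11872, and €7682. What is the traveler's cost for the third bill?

€1056.80

Claim 1 (€3573): €2683 to deductible, leaving €890; coinsurance €890 × 20% = €178. Traveler owes €2861 (running OOP €2861).
Claim 2 (€12281): deductible met; 20% of €12281 = €2456.20. Traveler owes €2456.20 (running OOP €5317.20).
Claim 3 (€5284): deductible already satisfied, so traveler's share is 20% × €5284 = €1056.80. Traveler pays €1056.80; OOP now €6374.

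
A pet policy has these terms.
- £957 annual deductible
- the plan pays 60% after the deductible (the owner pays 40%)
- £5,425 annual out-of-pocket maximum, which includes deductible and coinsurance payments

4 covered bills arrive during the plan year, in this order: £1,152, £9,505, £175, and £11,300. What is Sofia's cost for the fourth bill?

£518

Claim 1 — £1,152: deductible takes £957, £195 remains; 40% of £195 = £78. Owner pays £1,035; OOP now £1,035.
Claim 2 — £9,505: 40% coinsurance on £9,505 = £3,802. Owner owes £3,802 (running OOP £4,837).
Claim 3 — £175: deductible already satisfied, so owner's share is 40% × £175 = £70. Owner owes £70 (running OOP £4,907).
Claim 4 — £11,300: deductible already satisfied, so owner's share is 40% × £11,300 = £4,520. That would push OOP to £9,427, over the £5,425 cap, so owner pays £5,425 − £4,907 = £518.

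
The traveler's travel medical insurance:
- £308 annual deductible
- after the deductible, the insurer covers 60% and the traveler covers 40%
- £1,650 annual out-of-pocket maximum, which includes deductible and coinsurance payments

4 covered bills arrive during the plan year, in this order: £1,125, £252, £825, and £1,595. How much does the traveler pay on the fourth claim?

£584.40

Bill 1, £1,125: £308 to deductible, leaving £817; 40% of £817 = £326.80. Traveler pays £634.80; OOP now £634.80.
Bill 2, £252: deductible met; 40% of £252 = £100.80. Cost to traveler: £100.80. OOP to date £735.60.
Bill 3, £825: deductible already satisfied, so traveler's share is 40% × £825 = £330. Traveler owes £330 (running OOP £1,065.60).
Bill 4, £1,595: deductible met; 40% of £1,595 = £638. That would push OOP to £1,703.60, over the £1,650 cap, so traveler pays £1,650 − £1,065.60 = £584.40.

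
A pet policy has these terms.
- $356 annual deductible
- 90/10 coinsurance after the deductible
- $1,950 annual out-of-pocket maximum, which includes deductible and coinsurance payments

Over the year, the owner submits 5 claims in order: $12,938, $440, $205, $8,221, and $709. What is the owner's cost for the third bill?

$20.50

#1 ($12,938): deductible takes $356, $12,582 remains; coinsurance $12,582 × 10% = $1,258.20. Cost to owner: $1,614.20. OOP to date $1,614.20.
#2 ($440): 10% coinsurance on $440 = $44. Owner pays $44; OOP now $1,658.20.
#3 ($205): deductible already satisfied, so owner's share is 10% × $205 = $20.50. Cost to owner: $20.50. OOP to date $1,678.70.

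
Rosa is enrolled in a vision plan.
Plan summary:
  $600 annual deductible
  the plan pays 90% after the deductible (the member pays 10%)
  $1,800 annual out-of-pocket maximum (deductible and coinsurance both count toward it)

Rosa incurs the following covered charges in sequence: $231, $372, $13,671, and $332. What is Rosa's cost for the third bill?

Claim 1 — $231: fully absorbed by the deductible. Cost to member: $231. OOP to date $231.
Claim 2 — $372: $369 to deductible, leaving $3; 10% of $3 = $0.30. Member pays $369.30; OOP now $600.30.
Claim 3 — $13,671: deductible already satisfied, so member's share is 10% × $13,671 = $1,367.10. OOP would hit $1,967.40 > $1,800, so the cap limits the member to $1,800 − $600.30 = $1,199.70.

$1,199.70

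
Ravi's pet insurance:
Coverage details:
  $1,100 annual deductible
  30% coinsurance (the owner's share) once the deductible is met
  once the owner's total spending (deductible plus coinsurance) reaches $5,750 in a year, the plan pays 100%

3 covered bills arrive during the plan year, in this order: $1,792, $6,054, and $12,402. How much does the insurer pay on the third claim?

$9,775.80

Claim 1 — $1,792: deductible takes $1,100, $692 remains; owner's 30% is $207.60. Cost to owner: $1,307.60. OOP to date $1,307.60. Plan pays $1,792 − $1,307.60 = $484.40.
Claim 2 — $6,054: deductible already satisfied, so owner's share is 30% × $6,054 = $1,816.20. Cost to owner: $1,816.20. OOP to date $3,123.80. Plan pays $6,054 − $1,816.20 = $4,237.80.
Claim 3 — $12,402: deductible met; 30% of $12,402 = $3,720.60. Adding that to $3,123.80 gives $6,844.40, past the $5,750 cap; owner pays only $5,750 − $3,123.80 = $2,626.20. Plan pays $12,402 − $2,626.20 = $9,775.80.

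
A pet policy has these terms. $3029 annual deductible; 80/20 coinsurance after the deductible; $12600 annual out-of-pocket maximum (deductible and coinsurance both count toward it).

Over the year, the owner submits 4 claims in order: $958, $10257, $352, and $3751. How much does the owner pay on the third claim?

Bill 1, $958: entire amount goes to the deductible. Owner pays $958; OOP now $958.
Bill 2, $10257: deductible takes $2071, $8186 remains; 20% of $8186 = $1637.20. Owner pays $3708.20; OOP now $4666.20.
Bill 3, $352: deductible already satisfied, so owner's share is 20% × $352 = $70.40. Owner owes $70.40 (running OOP $4736.60).

$70.40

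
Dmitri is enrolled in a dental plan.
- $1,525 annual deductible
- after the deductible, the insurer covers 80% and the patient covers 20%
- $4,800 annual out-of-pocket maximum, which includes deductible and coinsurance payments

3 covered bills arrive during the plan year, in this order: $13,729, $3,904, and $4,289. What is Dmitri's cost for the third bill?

#1 ($13,729): deductible takes $1,525, $12,204 remains; 20% of $12,204 = $2,440.80. Cost to patient: $3,965.80. OOP to date $3,965.80.
#2 ($3,904): 20% coinsurance on $3,904 = $780.80. Patient pays $780.80; OOP now $4,746.60.
#3 ($4,289): deductible already satisfied, so patient's share is 20% × $4,289 = $857.80. Adding that to $4,746.60 gives $5,604.40, past the $4,800 cap; patient pays only $4,800 − $4,746.60 = $53.40.

$53.40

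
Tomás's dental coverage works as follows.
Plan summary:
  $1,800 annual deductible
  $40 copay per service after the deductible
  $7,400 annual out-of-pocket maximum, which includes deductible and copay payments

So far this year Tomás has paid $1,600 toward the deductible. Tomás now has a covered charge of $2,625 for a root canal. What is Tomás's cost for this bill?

Deductible still to meet: $1,800 − $1,600 = $200.
That leaves $2,625 − $200 = $2,425 for the copay.
Copay on this service: $40.
That puts the patient's cost at $200 + $40 = $240 before any cap.
Year-to-date out-of-pocket becomes $1,600 + $240 = $1,840, still under the $7,400 maximum, so no cap applies.

$240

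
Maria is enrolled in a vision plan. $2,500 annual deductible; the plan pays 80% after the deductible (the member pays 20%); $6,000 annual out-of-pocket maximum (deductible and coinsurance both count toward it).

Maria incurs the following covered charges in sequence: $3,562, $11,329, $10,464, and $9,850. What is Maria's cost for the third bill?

$1,021.80

Claim 1 — $3,562: deductible takes $2,500, $1,062 remains; coinsurance $1,062 × 20% = $212.40. Member owes $2,712.40 (running OOP $2,712.40).
Claim 2 — $11,329: deductible already satisfied, so member's share is 20% × $11,329 = $2,265.80. Member pays $2,265.80; OOP now $4,978.20.
Claim 3 — $10,464: deductible met; 20% of $10,464 = $2,092.80. Adding that to $4,978.20 gives $7,071, past the $6,000 cap; member pays only $6,000 − $4,978.20 = $1,021.80.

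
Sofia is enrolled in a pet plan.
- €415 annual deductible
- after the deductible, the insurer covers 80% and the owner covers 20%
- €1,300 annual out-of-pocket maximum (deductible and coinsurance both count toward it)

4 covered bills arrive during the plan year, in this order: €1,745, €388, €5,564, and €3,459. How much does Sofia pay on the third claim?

#1 (€1,745): deductible takes €415, €1,330 remains; coinsurance €1,330 × 20% = €266. Owner pays €681; OOP now €681.
#2 (€388): deductible already satisfied, so owner's share is 20% × €388 = €77.60. Owner owes €77.60 (running OOP €758.60).
#3 (€5,564): 20% coinsurance on €5,564 = €1,112.80. OOP would hit €1,871.40 > €1,300, so the cap limits the owner to €1,300 − €758.60 = €541.40.

€541.40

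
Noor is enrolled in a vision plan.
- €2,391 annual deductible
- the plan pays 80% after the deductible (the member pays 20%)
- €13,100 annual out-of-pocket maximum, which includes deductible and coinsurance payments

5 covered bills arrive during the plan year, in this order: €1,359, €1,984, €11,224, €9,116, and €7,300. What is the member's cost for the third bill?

#1 (€1,359): entire amount goes to the deductible. Member owes €1,359 (running OOP €1,359).
#2 (€1,984): €1,032 to deductible, leaving €952; coinsurance €952 × 20% = €190.40. Member owes €1,222.40 (running OOP €2,581.40).
#3 (€11,224): deductible met; 20% of €11,224 = €2,244.80. Cost to member: €2,244.80. OOP to date €4,826.20.

€2,244.80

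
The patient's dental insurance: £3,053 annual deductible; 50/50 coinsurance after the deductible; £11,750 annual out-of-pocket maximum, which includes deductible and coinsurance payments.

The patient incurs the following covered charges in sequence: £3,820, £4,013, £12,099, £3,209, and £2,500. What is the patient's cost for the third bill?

Bill 1, £3,820: £3,053 finishes the deductible; £767 goes to coinsurance; 50% of £767 = £383.50. Patient owes £3,436.50 (running OOP £3,436.50).
Bill 2, £4,013: 50% coinsurance on £4,013 = £2,006.50. Patient pays £2,006.50; OOP now £5,443.
Bill 3, £12,099: 50% coinsurance on £12,099 = £6,049.50. Patient owes £6,049.50 (running OOP £11,492.50).

£6,049.50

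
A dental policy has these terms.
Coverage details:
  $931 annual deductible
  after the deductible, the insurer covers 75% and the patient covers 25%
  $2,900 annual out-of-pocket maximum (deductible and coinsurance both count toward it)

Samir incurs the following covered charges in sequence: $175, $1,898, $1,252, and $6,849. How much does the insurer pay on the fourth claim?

Claim 1 ($175): all of it applies to the deductible. Patient owes $175 (running OOP $175). Insurer: $175 − $175 = $0.
Claim 2 ($1,898): $756 to deductible, leaving $1,142; patient's 25% is $285.50. Patient owes $1,041.50 (running OOP $1,216.50). Plan pays $1,898 − $1,041.50 = $856.50.
Claim 3 ($1,252): deductible met; 25% of $1,252 = $313. Patient pays $313; OOP now $1,529.50. Insurer: $1,252 − $313 = $939.
Claim 4 ($6,849): 25% coinsurance on $6,849 = $1,712.25. Adding that to $1,529.50 gives $3,241.75, past the $2,900 cap; patient pays only $2,900 − $1,529.50 = $1,370.50. Plan pays $6,849 − $1,370.50 = $5,478.50.

$5,478.50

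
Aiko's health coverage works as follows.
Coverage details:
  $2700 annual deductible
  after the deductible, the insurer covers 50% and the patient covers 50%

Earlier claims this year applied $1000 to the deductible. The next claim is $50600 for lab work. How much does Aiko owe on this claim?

Remaining deductible: $2700 − $1000 = $1700.
The remaining $48900 (= $50600 − $1700) moves to coinsurance.
Coinsurance: $48900 × 50% = $24450.
That puts the patient's cost at $1700 + $24450 = $26150.

$26150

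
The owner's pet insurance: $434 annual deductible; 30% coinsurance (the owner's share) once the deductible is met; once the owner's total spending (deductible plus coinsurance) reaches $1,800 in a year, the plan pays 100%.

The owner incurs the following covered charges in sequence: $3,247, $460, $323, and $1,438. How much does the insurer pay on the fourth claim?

Bill 1, $3,247: $434 to deductible, leaving $2,813; owner's 30% is $843.90. Owner pays $1,277.90; OOP now $1,277.90. Insurer: $3,247 − $1,277.90 = $1,969.10.
Bill 2, $460: deductible already satisfied, so owner's share is 30% × $460 = $138. Cost to owner: $138. OOP to date $1,415.90. Plan pays $460 − $138 = $322.
Bill 3, $323: 30% coinsurance on $323 = $96.90. Owner owes $96.90 (running OOP $1,512.80). Insurer: $323 − $96.90 = $226.10.
Bill 4, $1,438: 30% coinsurance on $1,438 = $431.40. Adding that to $1,512.80 gives $1,944.20, past the $1,800 cap; owner pays only $1,800 − $1,512.80 = $287.20. Insurer: $1,438 − $287.20 = $1,150.80.

$1,150.80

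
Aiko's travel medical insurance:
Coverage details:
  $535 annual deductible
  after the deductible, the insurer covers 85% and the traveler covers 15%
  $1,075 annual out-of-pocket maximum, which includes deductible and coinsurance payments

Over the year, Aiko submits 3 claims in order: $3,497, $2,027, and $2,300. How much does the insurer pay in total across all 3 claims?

#1 ($3,497): deductible takes $535, $2,962 remains; 15% of $2,962 = $444.30. Traveler pays $979.30; OOP now $979.30. Insurer: $3,497 − $979.30 = $2,517.70.
#2 ($2,027): deductible met; 15% of $2,027 = $304.05. Adding that to $979.30 gives $1,283.35, past the $1,075 cap; traveler pays only $1,075 − $979.30 = $95.70. Plan pays $2,027 − $95.70 = $1,931.30.
#3 ($2,300): deductible already satisfied, so traveler's share is 15% × $2,300 = $345. That would push OOP to $1,420, over the $1,075 cap, so traveler pays $1,075 − $1,075 = $0. Plan pays $2,300 − $0 = $2,300.
Insurer total: $2,517.70 + $1,931.30 + $2,300 = $6,749.

$6,749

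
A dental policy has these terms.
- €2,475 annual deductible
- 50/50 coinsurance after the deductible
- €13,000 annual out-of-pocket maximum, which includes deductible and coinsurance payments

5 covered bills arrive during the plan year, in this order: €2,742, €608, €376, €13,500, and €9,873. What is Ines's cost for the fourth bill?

Bill 1, €2,742: deductible takes €2,475, €267 remains; 50% of €267 = €133.50. Cost to patient: €2,608.50. OOP to date €2,608.50.
Bill 2, €608: deductible already satisfied, so patient's share is 50% × €608 = €304. Patient owes €304 (running OOP €2,912.50).
Bill 3, €376: deductible already satisfied, so patient's share is 50% × €376 = €188. Patient pays €188; OOP now €3,100.50.
Bill 4, €13,500: 50% coinsurance on €13,500 = €6,750. Patient owes €6,750 (running OOP €9,850.50).

€6,750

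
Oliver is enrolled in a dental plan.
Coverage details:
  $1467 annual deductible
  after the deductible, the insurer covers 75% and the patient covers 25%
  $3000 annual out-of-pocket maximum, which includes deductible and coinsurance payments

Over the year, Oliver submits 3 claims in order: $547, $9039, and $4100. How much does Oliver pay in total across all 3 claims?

$3000

Claim 1 — $547: entire amount goes to the deductible. Patient owes $547 (running OOP $547).
Claim 2 — $9039: $920 to deductible, leaving $8119; patient's 25% is $2029.75. Together that's $920 + $2029.75 = $2949.75. Adding that to $547 gives $3496.75, past the $3000 cap; patient pays only $3000 − $547 = $2453.
Claim 3 — $4100: deductible met; 25% of $4100 = $1025. That would push OOP to $4025, over the $3000 cap, so patient pays $3000 − $3000 = $0.
Summing the patient's payments: $547 + $2453 + $0 = $3000.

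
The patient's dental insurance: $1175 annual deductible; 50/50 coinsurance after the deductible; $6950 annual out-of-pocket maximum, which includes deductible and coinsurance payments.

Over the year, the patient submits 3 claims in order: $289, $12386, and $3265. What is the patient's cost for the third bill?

$25

Claim 1 ($289): entire amount goes to the deductible. Patient pays $289; OOP now $289.
Claim 2 ($12386): $886 to deductible, leaving $11500; patient's 50% is $5750. Patient pays $6636; OOP now $6925.
Claim 3 ($3265): 50% coinsurance on $3265 = $1632.50. OOP would hit $8557.50 > $6950, so the cap limits the patient to $6950 − $6925 = $25.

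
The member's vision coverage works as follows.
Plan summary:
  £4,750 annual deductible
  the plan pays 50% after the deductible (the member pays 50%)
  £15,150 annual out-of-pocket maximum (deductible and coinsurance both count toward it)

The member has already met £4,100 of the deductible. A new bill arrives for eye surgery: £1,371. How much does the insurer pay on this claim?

£360.50

£4,100 of the £4,750 deductible is already met, leaving £650.
After the £650 deductible portion, £1,371 − £650 = £721 is subject to coinsurance.
Coinsurance: £721 × 50% = £360.50.
Member responsibility before any cap: £650 + £360.50 = £1,010.50.
Year-to-date out-of-pocket becomes £4,100 + £1,010.50 = £5,110.50, still under the £15,150 maximum, so no cap applies.
The plan picks up £1,371 − £1,010.50 = £360.50.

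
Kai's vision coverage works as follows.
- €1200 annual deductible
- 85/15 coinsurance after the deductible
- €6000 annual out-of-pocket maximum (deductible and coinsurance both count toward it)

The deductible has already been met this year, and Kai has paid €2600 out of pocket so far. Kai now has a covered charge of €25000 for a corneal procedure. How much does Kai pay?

€3400

With the deductible met, the entire €25000 is subject to coinsurance.
15% of €25000 = €3750 falls to the member.
Adding €3750 to the €2600 already spent would give €6350, which exceeds the €6000 cap; the member pays just €6000 − €2600 = €3400.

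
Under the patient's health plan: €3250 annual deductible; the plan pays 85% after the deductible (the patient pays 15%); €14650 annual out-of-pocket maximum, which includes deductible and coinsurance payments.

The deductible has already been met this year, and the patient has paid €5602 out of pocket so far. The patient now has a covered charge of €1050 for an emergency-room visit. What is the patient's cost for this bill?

The deductible is already satisfied, so the full bill goes to coinsurance.
15% of €1050 = €157.50 falls to the patient.
Cumulative spending €5602 + €157.50 = €5759.50 stays under the €14650 maximum.

€157.50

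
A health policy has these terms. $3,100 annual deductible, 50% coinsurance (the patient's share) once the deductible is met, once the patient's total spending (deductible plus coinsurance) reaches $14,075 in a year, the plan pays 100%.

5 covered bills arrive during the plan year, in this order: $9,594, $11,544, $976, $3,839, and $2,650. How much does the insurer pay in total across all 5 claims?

Claim 1 — $9,594: $3,100 finishes the deductible; $6,494 goes to coinsurance; coinsurance $6,494 × 50% = $3,247. Cost to patient: $6,347. OOP to date $6,347. Plan pays $9,594 − $6,347 = $3,247.
Claim 2 — $11,544: deductible already satisfied, so patient's share is 50% × $11,544 = $5,772. Cost to patient: $5,772. OOP to date $12,119. Insurer: $11,544 − $5,772 = $5,772.
Claim 3 — $976: deductible already satisfied, so patient's share is 50% × $976 = $488. Patient owes $488 (running OOP $12,607). Plan pays $976 − $488 = $488.
Claim 4 — $3,839: deductible met; 50% of $3,839 = $1,919.50. Adding that to $12,607 gives $14,526.50, past the $14,075 cap; patient pays only $14,075 − $12,607 = $1,468. Insurer: $3,839 − $1,468 = $2,371.
Claim 5 — $2,650: deductible met; 50% of $2,650 = $1,325. OOP would hit $15,400 > $14,075, so the cap limits the patient to $14,075 − $14,075 = $0. Plan pays $2,650 − $0 = $2,650.
Insurer total = bills − patient's total = $28,603 − $14,075 = $14,528.

$14,528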